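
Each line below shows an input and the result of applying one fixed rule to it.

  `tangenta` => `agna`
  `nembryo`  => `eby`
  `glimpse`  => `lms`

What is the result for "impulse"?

Looking at the pairs, the operation is to keep every other character starting from the second (positions 2nd, 4th, 6th, ...).
On "impulse" that produces "mus".

mus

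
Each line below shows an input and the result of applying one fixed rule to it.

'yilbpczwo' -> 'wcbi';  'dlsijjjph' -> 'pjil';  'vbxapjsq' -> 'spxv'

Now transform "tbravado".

The rule is to reverse the string, then keep every other character starting from the second (positions 2nd, 4th, 6th, ...).
For "tbravado", step one produces "odavarbt"; step two turns that into "dvrt".
(Check on "vbxapjsq": → "qsjpaxbv" → "spxv" ✓)

dvrt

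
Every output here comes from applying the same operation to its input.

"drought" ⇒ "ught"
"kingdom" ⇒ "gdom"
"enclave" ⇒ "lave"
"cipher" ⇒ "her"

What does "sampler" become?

pler

What's happening: delete the first 3 characters.
So "sampler" becomes "pler".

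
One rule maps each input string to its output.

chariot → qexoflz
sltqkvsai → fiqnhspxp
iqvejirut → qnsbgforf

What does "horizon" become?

klofwle

The pattern: shift every letter 3 places backward in the alphabet (wrapping around), then swap the first and last characters.
Working it through for "horizon": intermediate "elofwlk", final "klofwle".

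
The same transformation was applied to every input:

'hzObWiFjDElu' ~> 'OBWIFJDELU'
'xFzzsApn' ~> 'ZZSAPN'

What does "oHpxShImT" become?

PXSHIMT

The rule is to delete the first 2 characters, then convert every letter to uppercase.
For "oHpxShImT", step one produces "pxShImT"; step two turns that into "PXSHIMT".
(Check on "xFzzsApn": → "zzsApn" → "ZZSAPN" ✓)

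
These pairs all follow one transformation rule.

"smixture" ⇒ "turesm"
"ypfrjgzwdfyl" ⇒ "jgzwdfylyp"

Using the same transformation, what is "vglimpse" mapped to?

mpsevg

The pattern: move the first 2 characters to the end (rotate left by 2), then delete the first 2 characters.
For "vglimpse" the result is "mpsevg".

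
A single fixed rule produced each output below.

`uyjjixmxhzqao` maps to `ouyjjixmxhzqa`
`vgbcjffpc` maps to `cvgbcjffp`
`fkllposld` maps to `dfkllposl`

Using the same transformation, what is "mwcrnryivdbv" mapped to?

Each output is the input with this applied: move the last character to the front.
"mwcrnryivdbv" → "vmwcrnryivdb".

vmwcrnryivdb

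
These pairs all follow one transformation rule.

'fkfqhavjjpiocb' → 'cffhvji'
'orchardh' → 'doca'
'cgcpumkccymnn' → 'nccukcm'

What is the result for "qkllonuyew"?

Each output is the input with this applied: move the last 2 characters to the front (rotate right by 2), then keep every other character starting from the first (positions 1st, 3rd, 5th, ...).
Applying both steps to "qkllonuyew": "ewqkllonuy", then "eqlou".
(Check on "cgcpumkccymnn": → "nncgcpumkccym" → "nccukcm" ✓)

eqlou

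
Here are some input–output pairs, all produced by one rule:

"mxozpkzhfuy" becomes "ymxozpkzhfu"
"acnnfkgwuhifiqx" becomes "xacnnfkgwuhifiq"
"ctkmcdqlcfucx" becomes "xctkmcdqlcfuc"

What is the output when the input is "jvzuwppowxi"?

ijvzuwppowx

Looking at the pairs, the operation is to move the last character to the front.
So "jvzuwppowxi" becomes "ijvzuwppowx".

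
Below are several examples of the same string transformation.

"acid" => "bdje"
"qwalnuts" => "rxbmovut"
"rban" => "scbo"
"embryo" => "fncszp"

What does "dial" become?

ejbm

The transformation: shift every letter 1 place forward in the alphabet (wrapping around).
On "dial" that produces "ejbm".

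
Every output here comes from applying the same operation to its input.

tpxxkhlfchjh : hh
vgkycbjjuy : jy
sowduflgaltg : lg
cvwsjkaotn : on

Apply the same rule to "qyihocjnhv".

What's happening: keep every other character starting from the second (positions 2nd, 4th, 6th, ...), then keep only the last 2 characters.
On "qyihocjnhv": the first step gives "yhcnv", and the second then gives "nv".

nv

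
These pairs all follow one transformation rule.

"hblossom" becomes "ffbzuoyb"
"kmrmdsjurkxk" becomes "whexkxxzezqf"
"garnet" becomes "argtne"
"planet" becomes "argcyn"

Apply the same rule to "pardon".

The rule is to shift every letter 13 places forward in the alphabet (wrapping around) — i.e. ROT13, then swap the front and back halves of the string.
Starting from "pardon": after the first operation, "cneqba"; after the second, "qbacne".
(Check on "hblossom": → "uoybffbz" → "ffbzuoyb" ✓)

qbacne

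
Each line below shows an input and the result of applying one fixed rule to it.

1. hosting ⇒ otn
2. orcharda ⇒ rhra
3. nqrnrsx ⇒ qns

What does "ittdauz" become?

Looking at the pairs, the operation is to keep every other character starting from the second (positions 2nd, 4th, 6th, ...).
Applying that to "ittdauz" gives "tdu".

tdu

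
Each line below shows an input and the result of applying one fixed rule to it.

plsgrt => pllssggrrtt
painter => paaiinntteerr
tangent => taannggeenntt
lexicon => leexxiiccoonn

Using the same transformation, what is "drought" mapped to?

drroouugghhtt

The rule is to double every character, then delete the first character.
Applying both steps to "drought": "ddrroouugghhtt", then "drroouugghhtt".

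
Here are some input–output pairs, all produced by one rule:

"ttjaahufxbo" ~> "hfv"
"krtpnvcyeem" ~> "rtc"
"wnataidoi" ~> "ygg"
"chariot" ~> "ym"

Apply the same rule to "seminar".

ky

The rule is to keep one character in every 3, starting at position 3 (positions 3rd, 6th, 9th, ...), then shift every letter 2 places backward in the alphabet (wrapping around).
On "seminar": the first step gives "ma", and the second then gives "ky".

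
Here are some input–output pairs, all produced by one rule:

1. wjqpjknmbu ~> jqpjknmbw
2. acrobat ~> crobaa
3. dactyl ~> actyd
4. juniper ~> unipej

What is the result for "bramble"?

ramblb

Each output is the input with this applied: delete the last character, then move the first character to the end.
Applying that to "bramble" gives "ramblb".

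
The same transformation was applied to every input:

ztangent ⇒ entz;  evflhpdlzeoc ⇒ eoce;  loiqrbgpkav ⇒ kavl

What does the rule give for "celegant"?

In each case the input is transformed by: move the last 3 characters to the front (rotate right by 3), then keep only the first 4 characters.
On "celegant": the first step gives "antceleg", and the second then gives "antc".

antc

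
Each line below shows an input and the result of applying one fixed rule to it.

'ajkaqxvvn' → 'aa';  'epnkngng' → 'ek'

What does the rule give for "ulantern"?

un

The pattern: keep one character in every 3, starting at position 1 (positions 1st, 4th, 7th, ...), then delete the last character.
Working it through for "ulantern": intermediate "unr", final "un".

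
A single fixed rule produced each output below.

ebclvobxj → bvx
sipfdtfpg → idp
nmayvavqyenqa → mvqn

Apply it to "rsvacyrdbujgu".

What's happening: keep one character in every 3, starting at position 2 (positions 2nd, 5th, 8th, ...).
Applying that to "rsvacyrdbujgu" gives "scdj".

scdj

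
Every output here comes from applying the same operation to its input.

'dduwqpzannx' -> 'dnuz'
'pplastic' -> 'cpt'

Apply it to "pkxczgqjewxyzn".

The pattern: sort the characters into alphabetical order, then keep one character in every 3, starting at position 2 (positions 2nd, 5th, 8th, ...).
Working it through for "pkxczgqjewxyzn": intermediate "cegjknpqwxxyzz", final "ekqxz".

ekqxz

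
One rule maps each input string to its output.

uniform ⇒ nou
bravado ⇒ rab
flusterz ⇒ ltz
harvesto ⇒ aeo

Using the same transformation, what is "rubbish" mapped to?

uir

The rule is to move the first character to the end, then keep one character in every 3, starting at position 1 (positions 1st, 4th, 7th, ...).
For "rubbish", step one produces "ubbishr"; step two turns that into "uir".
(Check on "harvesto": → "arvestoh" → "aeo" ✓)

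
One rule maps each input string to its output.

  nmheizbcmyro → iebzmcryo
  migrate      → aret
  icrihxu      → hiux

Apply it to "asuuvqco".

The transformation: delete the first 3 characters, then swap each adjacent pair of characters (1↔2, 3↔4, ...).
Working it through for "asuuvqco": intermediate "uvqco", final "vucqo".

vucqo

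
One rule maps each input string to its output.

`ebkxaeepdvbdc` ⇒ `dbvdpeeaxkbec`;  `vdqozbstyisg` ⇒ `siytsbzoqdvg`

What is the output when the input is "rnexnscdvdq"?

dvdcsnxenrq

The pattern: move the last character to the front, then reverse the string.
Working it through for "rnexnscdvdq": intermediate "qrnexnscdvd", final "dvdcsnxenrq".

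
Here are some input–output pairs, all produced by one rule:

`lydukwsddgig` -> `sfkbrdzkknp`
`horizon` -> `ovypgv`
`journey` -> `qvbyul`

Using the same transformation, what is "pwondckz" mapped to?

Looking at the pairs, the operation is to shift every letter 7 places forward in the alphabet (wrapping around), then delete the last character.
"pwondckz" → "wdvukjrg" → "wdvukjr".

wdvukjr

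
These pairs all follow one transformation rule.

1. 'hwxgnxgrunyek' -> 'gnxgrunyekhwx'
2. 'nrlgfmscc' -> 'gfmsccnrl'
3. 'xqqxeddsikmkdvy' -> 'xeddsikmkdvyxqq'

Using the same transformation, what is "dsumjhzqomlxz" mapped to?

The pattern: move the first 3 characters to the end (rotate left by 3).
"dsumjhzqomlxz" → "mjhzqomlxzdsu".

mjhzqomlxzdsu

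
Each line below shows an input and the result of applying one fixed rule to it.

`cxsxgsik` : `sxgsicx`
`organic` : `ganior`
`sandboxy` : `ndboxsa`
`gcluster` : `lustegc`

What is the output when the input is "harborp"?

The rule is to delete the last character, then move the first 2 characters to the end (rotate left by 2).
On "harborp": the first step gives "harbor", and the second then gives "rborha".

rborha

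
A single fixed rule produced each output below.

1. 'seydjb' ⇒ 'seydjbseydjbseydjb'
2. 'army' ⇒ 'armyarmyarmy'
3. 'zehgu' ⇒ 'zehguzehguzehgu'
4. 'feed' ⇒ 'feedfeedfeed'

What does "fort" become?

Rule — write the whole string 3 times in a row.
On "fort" that produces "fortfortfort".

fortfortfort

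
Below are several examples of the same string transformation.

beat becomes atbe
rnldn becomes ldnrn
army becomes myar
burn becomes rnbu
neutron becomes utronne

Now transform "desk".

skde

The rule is to move the first 2 characters to the end (rotate left by 2).
For "desk" the result is "skde".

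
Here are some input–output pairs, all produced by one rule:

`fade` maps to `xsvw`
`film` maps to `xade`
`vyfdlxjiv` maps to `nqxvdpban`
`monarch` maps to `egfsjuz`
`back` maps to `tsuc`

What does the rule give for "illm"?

adde

In each case the input is transformed by: shift every letter 8 places backward in the alphabet (wrapping around).
For "illm" the result is "adde".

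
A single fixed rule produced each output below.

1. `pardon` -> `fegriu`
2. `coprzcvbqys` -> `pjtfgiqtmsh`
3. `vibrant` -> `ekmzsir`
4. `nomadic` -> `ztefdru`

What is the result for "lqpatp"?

What's happening: move the last 2 characters to the front (rotate right by 2), then shift every letter 9 places backward in the alphabet (wrapping around).
Working it through for "lqpatp": intermediate "tplqpa", final "kgchgr".

kgchgr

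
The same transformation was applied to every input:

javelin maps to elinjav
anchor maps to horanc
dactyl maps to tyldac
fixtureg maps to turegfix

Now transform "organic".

anicorg

The transformation: move the first 3 characters to the end (rotate left by 3).
Doing the same to "organic": "anicorg".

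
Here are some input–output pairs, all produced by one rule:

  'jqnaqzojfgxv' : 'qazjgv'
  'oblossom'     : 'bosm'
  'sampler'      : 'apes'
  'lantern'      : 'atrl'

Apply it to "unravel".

Looking at the pairs, the operation is to move the first character to the end, then keep every other character starting from the first (positions 1st, 3rd, 5th, ...).
"unravel" → "naeu".

naeu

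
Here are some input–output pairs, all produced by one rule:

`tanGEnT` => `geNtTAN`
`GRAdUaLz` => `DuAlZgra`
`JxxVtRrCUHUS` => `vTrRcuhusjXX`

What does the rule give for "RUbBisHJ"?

The transformation: flip the case of every letter, then move the first 3 characters to the end (rotate left by 3).
For "RUbBisHJ" the result is "bIShjruB".
(Check on "JxxVtRrCUHUS": → "jXXvTrRcuhus" → "vTrRcuhusjXX" ✓)

bIShjruB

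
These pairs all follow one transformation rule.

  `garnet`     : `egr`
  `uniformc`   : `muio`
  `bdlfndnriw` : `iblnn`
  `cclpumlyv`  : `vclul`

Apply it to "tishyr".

yts

What's happening: keep every other character starting from the first (positions 1st, 3rd, 5th, ...), then move the last character to the front.
"tishyr" → "tsy" → "yts".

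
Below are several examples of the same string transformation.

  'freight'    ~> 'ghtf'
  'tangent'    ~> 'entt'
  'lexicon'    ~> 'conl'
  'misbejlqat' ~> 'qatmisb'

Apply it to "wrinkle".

What's happening: move the last 3 characters to the front (rotate right by 3), then delete the last 3 characters.
Doing the same to "wrinkle": "klew".

klew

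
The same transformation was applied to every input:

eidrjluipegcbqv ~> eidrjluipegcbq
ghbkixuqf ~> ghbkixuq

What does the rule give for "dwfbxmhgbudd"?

What's happening: delete the last character.
"dwfbxmhgbudd" → "dwfbxmhgbud".

dwfbxmhgbud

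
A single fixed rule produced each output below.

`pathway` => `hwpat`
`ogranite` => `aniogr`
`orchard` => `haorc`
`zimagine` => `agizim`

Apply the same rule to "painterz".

ntepai

In each case the input is transformed by: delete the last 2 characters, then move the first 3 characters to the end (rotate left by 3).
"painterz" → "painte" → "ntepai".
(Check on "orchard": → "orcha" → "haorc" ✓)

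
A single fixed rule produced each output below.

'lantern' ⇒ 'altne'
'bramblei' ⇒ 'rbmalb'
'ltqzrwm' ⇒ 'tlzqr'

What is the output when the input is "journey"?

ojrun

Looking at the pairs, the operation is to delete the last 2 characters, then swap each adjacent pair of characters (1↔2, 3↔4, ...).
Starting from "journey": after the first operation, "journ"; after the second, "ojrun".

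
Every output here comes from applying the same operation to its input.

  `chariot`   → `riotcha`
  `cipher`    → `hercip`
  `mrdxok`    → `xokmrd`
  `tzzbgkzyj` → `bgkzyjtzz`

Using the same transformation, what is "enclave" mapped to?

laveenc

The pattern: move the first 3 characters to the end (rotate left by 3).
So "enclave" becomes "laveenc".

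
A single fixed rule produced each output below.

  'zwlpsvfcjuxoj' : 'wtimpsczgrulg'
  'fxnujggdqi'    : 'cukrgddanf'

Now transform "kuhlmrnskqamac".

hreijokphnxjxz

The rule is to shift every letter 3 places backward in the alphabet (wrapping around).
So "kuhlmrnskqamac" becomes "hreijokphnxjxz".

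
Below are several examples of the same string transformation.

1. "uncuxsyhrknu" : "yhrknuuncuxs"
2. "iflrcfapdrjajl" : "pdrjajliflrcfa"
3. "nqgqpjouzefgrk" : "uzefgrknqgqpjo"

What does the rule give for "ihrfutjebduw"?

jebduwihrfut

In each case the input is transformed by: swap the front and back halves of the string.
So "ihrfutjebduw" becomes "jebduwihrfut".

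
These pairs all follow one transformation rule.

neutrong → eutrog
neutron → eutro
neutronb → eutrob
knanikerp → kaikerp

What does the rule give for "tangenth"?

Rule — remove every "n".
"tangenth" → "tageth".

tageth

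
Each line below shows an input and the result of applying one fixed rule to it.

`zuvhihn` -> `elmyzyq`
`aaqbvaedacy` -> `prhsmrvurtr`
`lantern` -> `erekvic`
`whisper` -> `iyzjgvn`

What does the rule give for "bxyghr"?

iopxys

Looking at the pairs, the operation is to swap the first and last characters, then shift every letter 9 places backward in the alphabet (wrapping around).
On "bxyghr": the first step gives "rxyghb", and the second then gives "iopxys".
(Check on "whisper": → "rhispew" → "iyzjgvn" ✓)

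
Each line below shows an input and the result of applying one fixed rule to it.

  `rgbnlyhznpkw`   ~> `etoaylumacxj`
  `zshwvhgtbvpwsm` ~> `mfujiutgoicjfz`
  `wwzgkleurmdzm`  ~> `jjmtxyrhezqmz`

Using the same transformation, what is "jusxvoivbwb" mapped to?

Each output is the input with this applied: shift every letter 13 places forward in the alphabet (wrapping around) — i.e. ROT13.
Doing the same to "jusxvoivbwb": "whfkibviojo".

whfkibviojo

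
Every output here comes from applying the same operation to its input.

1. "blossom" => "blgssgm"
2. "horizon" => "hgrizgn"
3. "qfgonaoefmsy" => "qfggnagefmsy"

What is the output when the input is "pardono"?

pardgng

The transformation: replace every "o" with "g".
On "pardono" that produces "pardgng".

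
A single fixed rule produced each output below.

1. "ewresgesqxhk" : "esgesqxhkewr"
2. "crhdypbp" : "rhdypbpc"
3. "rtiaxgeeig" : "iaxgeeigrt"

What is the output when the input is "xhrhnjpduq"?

Looking at the pairs, the operation is to swap the front and back halves of the string, then move the last 3 characters to the front (rotate right by 3).
Applying both steps to "xhrhnjpduq": "jpduqxhrhn", then "rhnjpduqxh".

rhnjpduqxh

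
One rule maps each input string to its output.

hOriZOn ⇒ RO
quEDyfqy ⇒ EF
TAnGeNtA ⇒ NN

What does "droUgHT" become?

OH

In each case the input is transformed by: keep one character in every 3, starting at position 3 (positions 3rd, 6th, 9th, ...), then convert every letter to uppercase.
Doing the same to "droUgHT": "OH".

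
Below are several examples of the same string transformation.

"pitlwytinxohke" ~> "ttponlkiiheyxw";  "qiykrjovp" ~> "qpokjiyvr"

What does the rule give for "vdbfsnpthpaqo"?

qpponhfdbavts

Looking at the pairs, the operation is to sort the characters into reverse alphabetical order, then move the first 3 characters to the end (rotate left by 3).
Doing the same to "vdbfsnpthpaqo": "qpponhfdbavts".
(Check on "qiykrjovp": → "yvrqpokji" → "qpokjiyvr" ✓)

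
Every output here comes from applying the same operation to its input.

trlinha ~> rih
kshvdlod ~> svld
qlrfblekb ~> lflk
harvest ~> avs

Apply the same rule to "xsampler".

The pattern: keep every other character starting from the second (positions 2nd, 4th, 6th, ...).
For "xsampler" the result is "smlr".

smlr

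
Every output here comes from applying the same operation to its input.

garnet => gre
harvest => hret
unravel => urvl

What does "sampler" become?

In each case the input is transformed by: keep every other character starting from the first (positions 1st, 3rd, 5th, ...).
"sampler" → "smlr".

smlr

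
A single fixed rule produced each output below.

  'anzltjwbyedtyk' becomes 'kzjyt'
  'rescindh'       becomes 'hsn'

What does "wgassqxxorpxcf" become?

The pattern: move the last 2 characters to the front (rotate right by 2), then keep one character in every 3, starting at position 2 (positions 2nd, 5th, 8th, ...).
Applying both steps to "wgassqxxorpxcf": "cfwgassqxxorpx", then "faqox".
(Check on "anzltjwbyedtyk": → "ykanzltjwbyedt" → "kzjyt" ✓)

faqox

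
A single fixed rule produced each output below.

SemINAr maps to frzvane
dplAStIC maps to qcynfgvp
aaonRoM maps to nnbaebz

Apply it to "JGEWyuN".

wtrjlha

In each case the input is transformed by: shift every letter 13 places forward in the alphabet (wrapping around) — i.e. ROT13, then convert every letter to lowercase.
Working it through for "JGEWyuN": intermediate "WTRJlhA", final "wtrjlha".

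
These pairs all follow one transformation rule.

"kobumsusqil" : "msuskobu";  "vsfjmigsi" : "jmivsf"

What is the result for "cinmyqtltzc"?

Each output is the input with this applied: delete the last 3 characters, then swap the front and back halves of the string.
Applying both steps to "cinmyqtltzc": "cinmyqtl", then "yqtlcinm".

yqtlcinm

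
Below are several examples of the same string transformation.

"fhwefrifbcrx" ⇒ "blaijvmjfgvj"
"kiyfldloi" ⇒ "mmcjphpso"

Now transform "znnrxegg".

krrvbikd

Rule — shift every letter 4 places forward in the alphabet (wrapping around), then swap the first and last characters.
For "znnrxegg", step one produces "drrvbikk"; step two turns that into "krrvbikd".
(Check on "kiyfldloi": → "omcjphpsm" → "mmcjphpso" ✓)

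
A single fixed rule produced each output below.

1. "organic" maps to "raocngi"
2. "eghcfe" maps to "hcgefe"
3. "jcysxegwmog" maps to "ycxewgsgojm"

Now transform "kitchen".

The transformation: sort the characters into reverse alphabetical order, then take characters alternately from the front and the back (1st, last, 2nd, 2nd-last, ...).
Applying both steps to "kitchen": "tnkihec", then "tcnekhi".

tcnekhi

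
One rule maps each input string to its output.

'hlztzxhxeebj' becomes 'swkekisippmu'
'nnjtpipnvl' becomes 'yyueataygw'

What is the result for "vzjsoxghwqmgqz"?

gkudzirshbxrbk

The rule is to shift every letter 11 places forward in the alphabet (wrapping around).
On "vzjsoxghwqmgqz" that produces "gkudzirshbxrbk".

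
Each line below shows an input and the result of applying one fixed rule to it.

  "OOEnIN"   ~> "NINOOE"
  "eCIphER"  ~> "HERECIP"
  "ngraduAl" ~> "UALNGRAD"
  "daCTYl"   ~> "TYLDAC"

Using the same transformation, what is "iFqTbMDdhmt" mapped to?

HMTIFQTBMDD

Looking at the pairs, the operation is to move the last 3 characters to the front (rotate right by 3), then convert every letter to uppercase.
"iFqTbMDdhmt" → "hmtiFqTbMDd" → "HMTIFQTBMDD".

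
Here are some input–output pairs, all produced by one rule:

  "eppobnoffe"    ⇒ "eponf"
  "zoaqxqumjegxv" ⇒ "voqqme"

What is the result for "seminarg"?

geia

The transformation: move the last 2 characters to the front (rotate right by 2), then keep every other character starting from the second (positions 2nd, 4th, 6th, ...).
So "seminarg" becomes "geia".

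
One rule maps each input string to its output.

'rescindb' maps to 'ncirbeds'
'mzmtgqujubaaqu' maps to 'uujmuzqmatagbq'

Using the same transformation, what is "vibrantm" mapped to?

Each output is the input with this applied: take characters alternately from the front and the back (1st, last, 2nd, 2nd-last, ...), then move the last 3 characters to the front (rotate right by 3).
On "vibrantm": the first step gives "vmitbnra", and the second then gives "nravmitb".
(Check on "mzmtgqujubaaqu": → "muzqmatagbquuj" → "uujmuzqmatagbq" ✓)

nravmitb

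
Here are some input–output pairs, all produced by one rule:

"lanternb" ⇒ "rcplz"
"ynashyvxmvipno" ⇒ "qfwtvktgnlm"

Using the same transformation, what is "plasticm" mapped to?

Looking at the pairs, the operation is to shift every letter 2 places backward in the alphabet (wrapping around), then delete the first 3 characters.
Working it through for "plasticm": intermediate "njyqrgak", final "qrgak".

qrgak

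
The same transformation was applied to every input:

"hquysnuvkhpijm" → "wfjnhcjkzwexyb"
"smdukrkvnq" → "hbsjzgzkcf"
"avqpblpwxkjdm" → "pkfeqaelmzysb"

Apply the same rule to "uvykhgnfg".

Rule — shift every letter 11 places backward in the alphabet (wrapping around).
Doing the same to "uvykhgnfg": "jknzwvcuv".

jknzwvcuv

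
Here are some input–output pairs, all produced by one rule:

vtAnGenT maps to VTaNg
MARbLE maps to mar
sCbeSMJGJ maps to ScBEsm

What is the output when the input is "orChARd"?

ORcH

The pattern: flip the case of every letter, then delete the last 3 characters.
For "orChARd", step one produces "ORcHarD"; step two turns that into "ORcH".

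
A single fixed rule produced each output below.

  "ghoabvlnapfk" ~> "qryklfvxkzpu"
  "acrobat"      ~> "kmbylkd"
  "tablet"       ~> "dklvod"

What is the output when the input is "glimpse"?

qvswzco

Rule — shift every letter 10 places forward in the alphabet (wrapping around).
Applying that to "glimpse" gives "qvswzco".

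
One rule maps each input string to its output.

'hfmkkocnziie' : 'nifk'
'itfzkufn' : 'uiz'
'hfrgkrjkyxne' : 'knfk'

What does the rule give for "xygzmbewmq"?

In each case the input is transformed by: swap the front and back halves of the string, then keep one character in every 3, starting at position 2 (positions 2nd, 5th, 8th, ...).
Working it through for "xygzmbewmq": intermediate "bewmqxygzm", final "eqg".
(Check on "itfzkufn": → "kufnitfz" → "uiz" ✓)

eqg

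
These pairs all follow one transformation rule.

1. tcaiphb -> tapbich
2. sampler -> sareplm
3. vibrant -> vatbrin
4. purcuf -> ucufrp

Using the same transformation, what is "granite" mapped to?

tarengi

Each output is the input with this applied: sort the characters into reverse alphabetical order, then take characters alternately from the front and the back (1st, last, 2nd, 2nd-last, ...).
Starting from "granite": after the first operation, "trnigea"; after the second, "tarengi".
(Check on "vibrant": → "vtrniba" → "vatbrin" ✓)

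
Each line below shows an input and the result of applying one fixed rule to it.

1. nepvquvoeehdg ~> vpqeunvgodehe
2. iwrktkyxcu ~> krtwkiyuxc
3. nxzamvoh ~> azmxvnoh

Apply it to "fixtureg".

What's happening: move the first 3 characters to the end (rotate left by 3), then take characters alternately from the front and the back (1st, last, 2nd, 2nd-last, ...).
Starting from "fixtureg": after the first operation, "turegfix"; after the second, "txuirfeg".
(Check on "nepvquvoeehdg": → "vquvoeehdgnep" → "vpqeunvgodehe" ✓)

txuirfeg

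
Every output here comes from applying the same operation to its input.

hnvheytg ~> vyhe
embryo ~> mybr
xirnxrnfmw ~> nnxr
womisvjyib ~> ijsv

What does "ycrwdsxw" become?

rswd

The transformation: take characters alternately from the front and the back (1st, last, 2nd, 2nd-last, ...), then keep only the last 4 characters.
So "ycrwdsxw" becomes "rswd".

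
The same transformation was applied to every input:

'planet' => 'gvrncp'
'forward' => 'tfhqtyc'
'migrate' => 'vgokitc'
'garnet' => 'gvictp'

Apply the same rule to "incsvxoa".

Each output is the input with this applied: shift every letter 2 places forward in the alphabet (wrapping around), then move the last 2 characters to the front (rotate right by 2).
"incsvxoa" → "kpeuxzqc" → "qckpeuxz".

qckpeuxz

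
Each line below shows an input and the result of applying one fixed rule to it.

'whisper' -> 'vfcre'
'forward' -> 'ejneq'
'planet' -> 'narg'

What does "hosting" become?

Looking at the pairs, the operation is to delete the first 2 characters, then shift every letter 13 places forward in the alphabet (wrapping around) — i.e. ROT13.
Starting from "hosting": after the first operation, "sting"; after the second, "fgvat".

fgvat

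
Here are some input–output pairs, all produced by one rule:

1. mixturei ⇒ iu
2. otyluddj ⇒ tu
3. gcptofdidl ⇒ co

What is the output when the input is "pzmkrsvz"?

zr

The rule is to keep one character in every 3, starting at position 2 (positions 2nd, 5th, 8th, ...), then delete the last character.
Applying both steps to "pzmkrsvz": "zrz", then "zr".
(Check on "mixturei": → "iui" → "iu" ✓)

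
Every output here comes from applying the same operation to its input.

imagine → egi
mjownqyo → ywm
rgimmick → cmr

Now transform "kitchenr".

nck

Each output is the input with this applied: keep one character in every 3, starting at position 1 (positions 1st, 4th, 7th, ...), then reverse the string.
Starting from "kitchenr": after the first operation, "kcn"; after the second, "nck".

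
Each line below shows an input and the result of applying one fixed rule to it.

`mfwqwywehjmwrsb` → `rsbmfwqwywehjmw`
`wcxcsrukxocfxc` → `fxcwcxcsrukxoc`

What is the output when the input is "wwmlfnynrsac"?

Looking at the pairs, the operation is to move the last 3 characters to the front (rotate right by 3).
Doing the same to "wwmlfnynrsac": "sacwwmlfnynr".

sacwwmlfnynr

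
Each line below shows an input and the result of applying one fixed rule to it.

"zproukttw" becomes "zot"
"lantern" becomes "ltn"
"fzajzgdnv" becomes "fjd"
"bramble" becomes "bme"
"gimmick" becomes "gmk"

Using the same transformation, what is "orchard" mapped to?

Rule — keep one character in every 3, starting at position 1 (positions 1st, 4th, 7th, ...).
For "orchard" the result is "ohd".

ohd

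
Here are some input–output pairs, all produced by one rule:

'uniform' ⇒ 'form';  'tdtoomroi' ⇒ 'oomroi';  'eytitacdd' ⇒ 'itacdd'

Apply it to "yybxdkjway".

Looking at the pairs, the operation is to delete the first 3 characters.
For "yybxdkjway" the result is "xdkjway".

xdkjway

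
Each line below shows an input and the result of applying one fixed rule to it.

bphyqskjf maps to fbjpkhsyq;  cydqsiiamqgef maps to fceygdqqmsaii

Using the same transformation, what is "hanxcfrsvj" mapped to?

The pattern: reverse the string, then take characters alternately from the front and the back (1st, last, 2nd, 2nd-last, ...).
Starting from "hanxcfrsvj": after the first operation, "jvsrfcxnah"; after the second, "jhvasnrxfc".

jhvasnrxfc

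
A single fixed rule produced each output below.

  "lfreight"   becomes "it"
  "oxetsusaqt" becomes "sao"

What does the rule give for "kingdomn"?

dn

Looking at the pairs, the operation is to move the first 2 characters to the end (rotate left by 2), then keep one character in every 3, starting at position 3 (positions 3rd, 6th, 9th, ...).
"kingdomn" → "ngdomnki" → "dn".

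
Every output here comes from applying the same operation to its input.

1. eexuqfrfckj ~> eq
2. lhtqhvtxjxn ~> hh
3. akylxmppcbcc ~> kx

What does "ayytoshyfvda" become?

yo

In each case the input is transformed by: keep one character in every 3, starting at position 2 (positions 2nd, 5th, 8th, ...), then delete the last 2 characters.
On "ayytoshyfvda" that produces "yo".
(Check on "lhtqhvtxjxn": → "hhxn" → "hh" ✓)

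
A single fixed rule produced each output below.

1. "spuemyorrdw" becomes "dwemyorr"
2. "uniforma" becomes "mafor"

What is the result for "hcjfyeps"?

The pattern: delete the first 3 characters, then move the last 2 characters to the front (rotate right by 2).
Starting from "hcjfyeps": after the first operation, "fyeps"; after the second, "psfye".

psfye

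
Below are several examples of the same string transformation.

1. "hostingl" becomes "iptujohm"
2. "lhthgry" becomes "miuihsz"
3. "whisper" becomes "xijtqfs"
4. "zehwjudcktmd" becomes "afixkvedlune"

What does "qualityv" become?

rvbmjuzw

The rule is to shift every letter 1 place forward in the alphabet (wrapping around).
So "qualityv" becomes "rvbmjuzw".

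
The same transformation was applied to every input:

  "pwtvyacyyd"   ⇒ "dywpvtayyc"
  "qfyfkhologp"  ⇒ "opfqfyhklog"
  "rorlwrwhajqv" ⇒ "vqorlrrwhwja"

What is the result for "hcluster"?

rechults

In each case the input is transformed by: swap each adjacent pair of characters (1↔2, 3↔4, ...), then move the last 2 characters to the front (rotate right by 2).
"hcluster" → "chultsre" → "rechults".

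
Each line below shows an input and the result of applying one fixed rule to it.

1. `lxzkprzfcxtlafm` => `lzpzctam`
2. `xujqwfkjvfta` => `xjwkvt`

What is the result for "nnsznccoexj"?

nsncej

Rule — keep every other character starting from the first (positions 1st, 3rd, 5th, ...).
On "nnsznccoexj" that produces "nsncej".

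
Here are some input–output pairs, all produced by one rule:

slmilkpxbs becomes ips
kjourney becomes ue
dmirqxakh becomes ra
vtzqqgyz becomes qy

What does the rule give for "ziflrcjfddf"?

The transformation: delete the first character, then keep one character in every 3, starting at position 3 (positions 3rd, 6th, 9th, ...).
Working it through for "ziflrcjfddf": intermediate "iflrcjfddf", final "ljd".

ljd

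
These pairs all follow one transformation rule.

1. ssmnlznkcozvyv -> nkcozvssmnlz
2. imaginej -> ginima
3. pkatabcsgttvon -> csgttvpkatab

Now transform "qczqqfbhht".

In each case the input is transformed by: delete the last 2 characters, then swap the front and back halves of the string.
For "qczqqfbhht", step one produces "qczqqfbh"; step two turns that into "qfbhqczq".
(Check on "pkatabcsgttvon": → "pkatabcsgttv" → "csgttvpkatab" ✓)

qfbhqczq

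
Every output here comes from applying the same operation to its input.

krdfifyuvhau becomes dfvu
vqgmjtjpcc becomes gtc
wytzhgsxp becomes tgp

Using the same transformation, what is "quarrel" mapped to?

In each case the input is transformed by: keep one character in every 3, starting at position 3 (positions 3rd, 6th, 9th, ...).
Doing the same to "quarrel": "ae".

ae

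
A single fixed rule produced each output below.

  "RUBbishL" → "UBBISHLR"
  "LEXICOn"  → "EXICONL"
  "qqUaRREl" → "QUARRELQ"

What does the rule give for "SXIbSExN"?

XIBSEXNS

The rule is to move the first character to the end, then convert every letter to uppercase.
Working it through for "SXIbSExN": intermediate "XIbSExNS", final "XIBSEXNS".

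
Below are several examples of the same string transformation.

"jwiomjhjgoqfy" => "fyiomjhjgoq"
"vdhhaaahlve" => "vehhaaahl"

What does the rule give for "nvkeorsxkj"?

kjkeorsx

Each output is the input with this applied: delete the first 2 characters, then move the last 2 characters to the front (rotate right by 2).
"nvkeorsxkj" → "keorsxkj" → "kjkeorsx".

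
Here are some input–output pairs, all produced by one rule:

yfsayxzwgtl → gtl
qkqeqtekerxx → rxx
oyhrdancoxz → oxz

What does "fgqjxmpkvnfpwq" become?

The rule is to keep only the last 3 characters.
"fgqjxmpkvnfpwq" → "pwq".

pwq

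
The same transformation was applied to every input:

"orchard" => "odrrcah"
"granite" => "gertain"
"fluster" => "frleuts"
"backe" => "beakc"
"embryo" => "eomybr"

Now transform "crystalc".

The rule is to take characters alternately from the front and the back (1st, last, 2nd, 2nd-last, ...).
"crystalc" → "ccrlyast".

ccrlyast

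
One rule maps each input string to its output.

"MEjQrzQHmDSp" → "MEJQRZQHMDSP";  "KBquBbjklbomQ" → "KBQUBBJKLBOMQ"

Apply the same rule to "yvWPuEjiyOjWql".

YVWPUEJIYOJWQL

The rule is to convert every letter to uppercase.
So "yvWPuEjiyOjWql" becomes "YVWPUEJIYOJWQL".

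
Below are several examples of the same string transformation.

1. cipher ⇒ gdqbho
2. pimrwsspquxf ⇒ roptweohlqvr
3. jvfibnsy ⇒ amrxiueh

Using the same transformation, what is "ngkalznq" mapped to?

kympmfjz

The pattern: shift every letter 1 place backward in the alphabet (wrapping around), then swap the front and back halves of the string.
Starting from "ngkalznq": after the first operation, "mfjzkymp"; after the second, "kympmfjz".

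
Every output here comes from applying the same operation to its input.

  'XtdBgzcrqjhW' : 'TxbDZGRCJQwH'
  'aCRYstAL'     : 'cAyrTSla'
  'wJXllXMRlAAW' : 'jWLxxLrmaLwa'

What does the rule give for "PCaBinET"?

In each case the input is transformed by: swap each adjacent pair of characters (1↔2, 3↔4, ...), then flip the case of every letter.
On "PCaBinET": the first step gives "CPBaniTE", and the second then gives "cpbANIte".
(Check on "aCRYstAL": → "CaYRtsLA" → "cAyrTSla" ✓)

cpbANIte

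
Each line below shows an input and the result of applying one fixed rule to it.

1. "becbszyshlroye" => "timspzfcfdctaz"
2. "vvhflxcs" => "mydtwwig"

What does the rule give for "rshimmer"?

The transformation: swap the front and back halves of the string, then shift every letter 1 place forward in the alphabet (wrapping around).
On "rshimmer": the first step gives "mmerrshi", and the second then gives "nnfsstij".

nnfsstij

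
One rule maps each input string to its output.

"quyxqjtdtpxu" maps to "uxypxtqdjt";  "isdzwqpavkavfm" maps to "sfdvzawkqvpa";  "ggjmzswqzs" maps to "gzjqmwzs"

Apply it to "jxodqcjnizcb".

xcozdiqncj

The transformation: take characters alternately from the front and the back (1st, last, 2nd, 2nd-last, ...), then delete the first 2 characters.
For "jxodqcjnizcb", step one produces "jbxcozdiqncj"; step two turns that into "xcozdiqncj".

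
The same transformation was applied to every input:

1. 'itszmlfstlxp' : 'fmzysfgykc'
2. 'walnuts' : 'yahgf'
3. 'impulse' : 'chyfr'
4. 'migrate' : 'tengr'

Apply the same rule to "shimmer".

What's happening: shift every letter 13 places forward in the alphabet (wrapping around) — i.e. ROT13, then delete the first 2 characters.
On "shimmer": the first step gives "fuvzzre", and the second then gives "vzzre".

vzzre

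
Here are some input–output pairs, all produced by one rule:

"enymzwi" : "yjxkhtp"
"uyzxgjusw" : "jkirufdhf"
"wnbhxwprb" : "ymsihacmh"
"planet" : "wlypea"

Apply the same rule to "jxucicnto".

ifntnyezu

The transformation: shift every letter 11 places forward in the alphabet (wrapping around), then move the first character to the end.
On "jxucicnto": the first step gives "uifntnyez", and the second then gives "ifntnyezu".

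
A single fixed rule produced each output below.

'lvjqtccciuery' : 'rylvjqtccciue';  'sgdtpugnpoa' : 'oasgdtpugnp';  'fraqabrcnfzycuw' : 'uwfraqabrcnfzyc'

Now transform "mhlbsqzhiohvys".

The pattern: move the last 2 characters to the front (rotate right by 2).
So "mhlbsqzhiohvys" becomes "ysmhlbsqzhiohv".

ysmhlbsqzhiohv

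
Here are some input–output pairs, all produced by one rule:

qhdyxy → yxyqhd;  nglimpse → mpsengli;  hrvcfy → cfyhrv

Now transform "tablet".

lettab

Rule — swap the front and back halves of the string.
On "tablet" that produces "lettab".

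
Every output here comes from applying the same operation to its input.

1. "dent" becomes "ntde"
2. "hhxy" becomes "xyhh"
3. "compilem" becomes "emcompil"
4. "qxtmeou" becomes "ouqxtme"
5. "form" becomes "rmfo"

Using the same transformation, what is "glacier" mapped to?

What's happening: move the last 2 characters to the front (rotate right by 2).
"glacier" → "erglaci".

erglaci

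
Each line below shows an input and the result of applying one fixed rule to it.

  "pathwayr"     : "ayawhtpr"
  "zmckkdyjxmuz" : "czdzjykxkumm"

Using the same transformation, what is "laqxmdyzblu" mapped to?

Each output is the input with this applied: sort the characters into alphabetical order, then take characters alternately from the front and the back (1st, last, 2nd, 2nd-last, ...).
For "laqxmdyzblu", step one produces "abdllmquxyz"; step two turns that into "azbydxlulqm".
(Check on "pathwayr": → "aahprtwy" → "ayawhtpr" ✓)

azbydxlulqm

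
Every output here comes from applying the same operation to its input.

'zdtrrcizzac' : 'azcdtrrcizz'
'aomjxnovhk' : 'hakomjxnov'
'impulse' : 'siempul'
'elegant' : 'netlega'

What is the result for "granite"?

What's happening: swap the first and last characters, then move the last 2 characters to the front (rotate right by 2).
"granite" → "eranitg" → "tgerani".

tgerani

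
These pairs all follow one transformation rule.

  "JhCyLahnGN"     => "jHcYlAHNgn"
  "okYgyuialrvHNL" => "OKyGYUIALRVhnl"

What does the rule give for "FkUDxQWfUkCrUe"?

fKudXqwFuKcRuE

What's happening: flip the case of every letter.
Doing the same to "FkUDxQWfUkCrUe": "fKudXqwFuKcRuE".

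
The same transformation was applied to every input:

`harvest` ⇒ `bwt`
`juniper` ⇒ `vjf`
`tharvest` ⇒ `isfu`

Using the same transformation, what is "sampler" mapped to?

The rule is to shift every letter 1 place forward in the alphabet (wrapping around), then keep every other character starting from the second (positions 2nd, 4th, 6th, ...).
"sampler" → "bqf".

bqf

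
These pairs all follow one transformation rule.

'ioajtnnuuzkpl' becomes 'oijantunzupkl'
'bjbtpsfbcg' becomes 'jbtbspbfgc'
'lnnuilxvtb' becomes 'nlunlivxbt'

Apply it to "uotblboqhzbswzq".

The pattern: swap each adjacent pair of characters (1↔2, 3↔4, ...).
For "uotblboqhzbswzq" the result is "oubtblqozhsbzwq".

oubtblqozhsbzwq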